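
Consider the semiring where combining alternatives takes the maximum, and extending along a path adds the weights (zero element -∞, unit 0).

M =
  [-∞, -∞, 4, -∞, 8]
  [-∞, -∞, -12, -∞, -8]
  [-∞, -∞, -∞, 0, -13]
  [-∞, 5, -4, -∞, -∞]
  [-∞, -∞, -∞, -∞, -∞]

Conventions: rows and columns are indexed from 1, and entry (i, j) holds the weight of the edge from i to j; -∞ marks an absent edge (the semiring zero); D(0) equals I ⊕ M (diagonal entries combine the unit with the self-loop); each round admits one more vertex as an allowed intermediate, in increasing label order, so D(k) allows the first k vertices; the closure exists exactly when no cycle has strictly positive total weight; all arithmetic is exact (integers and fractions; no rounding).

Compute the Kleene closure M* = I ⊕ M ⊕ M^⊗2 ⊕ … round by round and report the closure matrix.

D(0):
  [0, -∞, 4, -∞, 8]
  [-∞, 0, -12, -∞, -8]
  [-∞, -∞, 0, 0, -13]
  [-∞, 5, -4, 0, -∞]
  [-∞, -∞, -∞, -∞, 0]
D(1):
  [0, -∞, 4, -∞, 8]
  [-∞, 0, -12, -∞, -8]
  [-∞, -∞, 0, 0, -13]
  [-∞, 5, -4, 0, -∞]
  [-∞, -∞, -∞, -∞, 0]
D(2):
  [0, -∞, 4, -∞, 8]
  [-∞, 0, -12, -∞, -8]
  [-∞, -∞, 0, 0, -13]
  [-∞, 5, -4, 0, -3]
  [-∞, -∞, -∞, -∞, 0]
D(3):
  [0, -∞, 4, 4, 8]
  [-∞, 0, -12, -12, -8]
  [-∞, -∞, 0, 0, -13]
  [-∞, 5, -4, 0, -3]
  [-∞, -∞, -∞, -∞, 0]
D(4):
  [0, 9, 4, 4, 8]
  [-∞, 0, -12, -12, -8]
  [-∞, 5, 0, 0, -3]
  [-∞, 5, -4, 0, -3]
  [-∞, -∞, -∞, -∞, 0]
D(5):
  [0, 9, 4, 4, 8]
  [-∞, 0, -12, -12, -8]
  [-∞, 5, 0, 0, -3]
  [-∞, 5, -4, 0, -3]
  [-∞, -∞, -∞, -∞, 0]
Answer: M* = [[0, 9, 4, 4, 8], [-∞, 0, -12, -12, -8], [-∞, 5, 0, 0, -3], [-∞, 5, -4, 0, -3], [-∞, -∞, -∞, -∞, 0]]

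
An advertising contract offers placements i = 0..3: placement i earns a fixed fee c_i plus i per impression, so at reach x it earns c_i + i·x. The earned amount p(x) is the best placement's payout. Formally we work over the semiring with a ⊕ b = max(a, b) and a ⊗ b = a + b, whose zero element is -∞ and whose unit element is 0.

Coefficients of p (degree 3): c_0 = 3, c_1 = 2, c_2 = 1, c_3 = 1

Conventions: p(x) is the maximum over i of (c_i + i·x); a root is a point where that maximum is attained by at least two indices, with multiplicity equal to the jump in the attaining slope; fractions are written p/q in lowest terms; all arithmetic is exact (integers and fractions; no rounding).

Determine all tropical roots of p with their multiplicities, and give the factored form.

hull edge (i=0, c=3) to (i=3, c=1): slope -2/3, span 3
Factored form: p(x) = 1 ⊗ (x ⊕ 2/3) ⊗ (x ⊕ 2/3) ⊗ (x ⊕ 2/3)
Answer: roots = 2/3 (mult 3)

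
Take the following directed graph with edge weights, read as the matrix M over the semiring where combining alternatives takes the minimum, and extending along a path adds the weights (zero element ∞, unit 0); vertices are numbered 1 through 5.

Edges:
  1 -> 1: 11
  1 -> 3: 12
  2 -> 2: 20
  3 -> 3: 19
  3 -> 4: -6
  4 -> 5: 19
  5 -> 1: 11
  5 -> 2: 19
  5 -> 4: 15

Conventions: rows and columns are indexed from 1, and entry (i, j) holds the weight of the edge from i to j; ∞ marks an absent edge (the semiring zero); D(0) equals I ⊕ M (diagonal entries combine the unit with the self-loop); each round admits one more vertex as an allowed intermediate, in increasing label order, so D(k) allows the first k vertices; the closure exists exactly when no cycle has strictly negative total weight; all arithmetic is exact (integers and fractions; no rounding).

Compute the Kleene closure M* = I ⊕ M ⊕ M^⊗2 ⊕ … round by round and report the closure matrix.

D(0):
  [0, ∞, 12, ∞, ∞]
  [∞, 0, ∞, ∞, ∞]
  [∞, ∞, 0, -6, ∞]
  [∞, ∞, ∞, 0, 19]
  [11, 19, ∞, 15, 0]
D(1):
  [0, ∞, 12, ∞, ∞]
  [∞, 0, ∞, ∞, ∞]
  [∞, ∞, 0, -6, ∞]
  [∞, ∞, ∞, 0, 19]
  [11, 19, 23, 15, 0]
D(2):
  [0, ∞, 12, ∞, ∞]
  [∞, 0, ∞, ∞, ∞]
  [∞, ∞, 0, -6, ∞]
  [∞, ∞, ∞, 0, 19]
  [11, 19, 23, 15, 0]
D(3):
  [0, ∞, 12, 6, ∞]
  [∞, 0, ∞, ∞, ∞]
  [∞, ∞, 0, -6, ∞]
  [∞, ∞, ∞, 0, 19]
  [11, 19, 23, 15, 0]
D(4):
  [0, ∞, 12, 6, 25]
  [∞, 0, ∞, ∞, ∞]
  [∞, ∞, 0, -6, 13]
  [∞, ∞, ∞, 0, 19]
  [11, 19, 23, 15, 0]
D(5):
  [0, 44, 12, 6, 25]
  [∞, 0, ∞, ∞, ∞]
  [24, 32, 0, -6, 13]
  [30, 38, 42, 0, 19]
  [11, 19, 23, 15, 0]
Answer: M* = [[0, 44, 12, 6, 25], [∞, 0, ∞, ∞, ∞], [24, 32, 0, -6, 13], [30, 38, 42, 0, 19], [11, 19, 23, 15, 0]]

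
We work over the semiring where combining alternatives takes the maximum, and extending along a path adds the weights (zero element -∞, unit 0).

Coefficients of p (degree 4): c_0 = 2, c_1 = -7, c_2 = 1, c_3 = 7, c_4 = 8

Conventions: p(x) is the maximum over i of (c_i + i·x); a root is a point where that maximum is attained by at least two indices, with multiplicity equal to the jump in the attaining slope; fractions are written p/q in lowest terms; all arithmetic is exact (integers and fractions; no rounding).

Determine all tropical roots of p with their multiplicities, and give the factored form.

hull edge (i=0, c=2) to (i=3, c=7): slope 5/3, span 3
hull edge (i=3, c=7) to (i=4, c=8): slope 1, span 1
Factored form: p(x) = 8 ⊗ (x ⊕ (-5/3)) ⊗ (x ⊕ (-5/3)) ⊗ (x ⊕ (-5/3)) ⊗ (x ⊕ (-1))
Answer: roots = -5/3 (mult 3), -1 (mult 1)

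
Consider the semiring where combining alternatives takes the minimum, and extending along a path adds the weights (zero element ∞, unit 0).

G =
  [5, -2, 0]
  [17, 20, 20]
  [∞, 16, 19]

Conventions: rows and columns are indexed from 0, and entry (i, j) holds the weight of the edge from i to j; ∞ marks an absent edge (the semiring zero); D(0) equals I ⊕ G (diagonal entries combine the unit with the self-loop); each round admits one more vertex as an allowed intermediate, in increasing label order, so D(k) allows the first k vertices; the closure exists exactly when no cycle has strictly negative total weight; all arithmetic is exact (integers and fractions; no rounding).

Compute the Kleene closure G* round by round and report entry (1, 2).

D(0):
  [0, -2, 0]
  [17, 0, 20]
  [∞, 16, 0]
D(1):
  [0, -2, 0]
  [17, 0, 17]
  [∞, 16, 0]
D(2):
  [0, -2, 0]
  [17, 0, 17]
  [33, 16, 0]
D(3):
  [0, -2, 0]
  [17, 0, 17]
  [33, 16, 0]
Answer: G*[1][2] = 17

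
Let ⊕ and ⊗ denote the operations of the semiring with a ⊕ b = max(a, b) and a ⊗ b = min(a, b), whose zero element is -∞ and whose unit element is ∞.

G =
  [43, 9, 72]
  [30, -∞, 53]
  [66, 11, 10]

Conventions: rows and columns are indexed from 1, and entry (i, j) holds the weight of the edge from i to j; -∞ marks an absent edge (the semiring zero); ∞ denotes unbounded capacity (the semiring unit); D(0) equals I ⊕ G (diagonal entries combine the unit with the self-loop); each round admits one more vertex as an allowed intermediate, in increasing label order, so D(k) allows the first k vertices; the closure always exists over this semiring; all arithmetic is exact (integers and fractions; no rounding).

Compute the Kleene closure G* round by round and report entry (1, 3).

D(0):
  [∞, 9, 72]
  [30, ∞, 53]
  [66, 11, ∞]
D(1):
  [∞, 9, 72]
  [30, ∞, 53]
  [66, 11, ∞]
D(2):
  [∞, 9, 72]
  [30, ∞, 53]
  [66, 11, ∞]
D(3):
  [∞, 11, 72]
  [53, ∞, 53]
  [66, 11, ∞]
Answer: G*[1][3] = 72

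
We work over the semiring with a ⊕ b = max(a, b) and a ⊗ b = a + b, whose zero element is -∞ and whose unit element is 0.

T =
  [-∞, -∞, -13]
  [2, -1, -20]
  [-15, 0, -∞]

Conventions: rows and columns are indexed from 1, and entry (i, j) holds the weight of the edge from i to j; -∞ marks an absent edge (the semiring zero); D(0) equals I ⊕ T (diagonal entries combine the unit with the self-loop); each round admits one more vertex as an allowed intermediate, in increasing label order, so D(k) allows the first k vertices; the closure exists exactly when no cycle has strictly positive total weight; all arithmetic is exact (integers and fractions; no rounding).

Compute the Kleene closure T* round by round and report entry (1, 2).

D(0):
  [0, -∞, -13]
  [2, 0, -20]
  [-15, 0, 0]
D(1):
  [0, -∞, -13]
  [2, 0, -11]
  [-15, 0, 0]
D(2):
  [0, -∞, -13]
  [2, 0, -11]
  [2, 0, 0]
D(3):
  [0, -13, -13]
  [2, 0, -11]
  [2, 0, 0]
Answer: T*[1][2] = -13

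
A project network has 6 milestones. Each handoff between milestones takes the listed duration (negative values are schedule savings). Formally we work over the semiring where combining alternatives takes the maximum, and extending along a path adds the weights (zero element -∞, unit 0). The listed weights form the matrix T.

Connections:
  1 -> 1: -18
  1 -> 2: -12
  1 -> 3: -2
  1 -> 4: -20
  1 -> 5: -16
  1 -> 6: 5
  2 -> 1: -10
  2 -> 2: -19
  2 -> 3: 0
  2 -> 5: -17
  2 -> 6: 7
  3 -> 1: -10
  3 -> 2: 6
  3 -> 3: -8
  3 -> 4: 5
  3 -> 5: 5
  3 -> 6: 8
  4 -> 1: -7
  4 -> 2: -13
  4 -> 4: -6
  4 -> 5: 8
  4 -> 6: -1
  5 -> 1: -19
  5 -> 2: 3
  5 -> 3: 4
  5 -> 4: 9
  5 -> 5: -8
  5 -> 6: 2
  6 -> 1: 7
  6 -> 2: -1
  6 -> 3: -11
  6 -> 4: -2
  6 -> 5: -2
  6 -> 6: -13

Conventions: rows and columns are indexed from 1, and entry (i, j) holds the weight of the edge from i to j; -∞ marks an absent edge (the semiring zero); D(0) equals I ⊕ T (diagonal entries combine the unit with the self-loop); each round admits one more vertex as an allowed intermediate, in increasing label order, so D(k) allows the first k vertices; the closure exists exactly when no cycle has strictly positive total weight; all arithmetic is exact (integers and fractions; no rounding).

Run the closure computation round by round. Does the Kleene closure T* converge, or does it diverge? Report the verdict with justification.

D(0):
  [0, -12, -2, -20, -16, 5]
  [-10, 0, 0, -∞, -17, 7]
  [-10, 6, 0, 5, 5, 8]
  [-7, -13, -∞, 0, 8, -1]
  [-19, 3, 4, 9, 0, 2]
  [7, -1, -11, -2, -2, 0]
Detection: at round 1, diagonal entry (6, 6) turns strictly positive.
Key observation: the cycle 6->1->6 has total weight 7 + 5, which is strictly positive.
Answer: DIVERGES — positive cycle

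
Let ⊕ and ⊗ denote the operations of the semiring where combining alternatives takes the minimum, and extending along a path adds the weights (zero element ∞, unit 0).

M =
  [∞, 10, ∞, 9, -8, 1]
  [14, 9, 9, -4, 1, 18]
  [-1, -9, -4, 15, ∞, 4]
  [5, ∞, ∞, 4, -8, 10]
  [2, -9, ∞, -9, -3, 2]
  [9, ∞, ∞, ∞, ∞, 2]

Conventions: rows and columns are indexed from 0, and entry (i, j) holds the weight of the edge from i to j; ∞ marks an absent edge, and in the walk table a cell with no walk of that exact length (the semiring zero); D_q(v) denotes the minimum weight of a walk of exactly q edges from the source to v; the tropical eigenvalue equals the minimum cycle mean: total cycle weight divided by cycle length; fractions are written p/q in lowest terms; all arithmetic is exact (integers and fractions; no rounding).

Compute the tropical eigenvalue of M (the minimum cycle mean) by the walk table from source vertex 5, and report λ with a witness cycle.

q=0: [∞, ∞, ∞, ∞, ∞, 0]
q=1: [9, ∞, ∞, ∞, ∞, 2]
q=2: [11, 19, ∞, 18, 1, 4]
q=3: [3, -8, 28, -8, -2, 3]
q=4: [-3, -11, 1, -12, -16, 0]
q=5: [-14, -25, -3, -25, -20, -14]
q=6: [-20, -29, -16, -29, -33, -18]
Optimal cycle mean attained by: cycle 3->4->3, total (-8) + (-9), length 2.
Answer: λ = -17/2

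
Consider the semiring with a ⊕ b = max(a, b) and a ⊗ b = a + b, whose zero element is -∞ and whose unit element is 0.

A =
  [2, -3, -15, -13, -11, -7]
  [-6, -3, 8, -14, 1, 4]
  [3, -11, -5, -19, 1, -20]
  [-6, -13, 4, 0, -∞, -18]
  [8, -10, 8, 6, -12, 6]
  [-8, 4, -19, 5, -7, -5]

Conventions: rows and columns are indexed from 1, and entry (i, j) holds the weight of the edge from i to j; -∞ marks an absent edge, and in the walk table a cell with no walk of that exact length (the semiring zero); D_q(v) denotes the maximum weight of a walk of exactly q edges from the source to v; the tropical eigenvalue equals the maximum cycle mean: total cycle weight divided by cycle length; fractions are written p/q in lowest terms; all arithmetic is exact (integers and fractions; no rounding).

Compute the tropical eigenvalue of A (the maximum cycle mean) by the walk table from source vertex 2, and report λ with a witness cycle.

q=0: [-∞, 0, -∞, -∞, -∞, -∞]
q=1: [-6, -3, 8, -14, 1, 4]
q=2: [11, 8, 9, 9, 9, 7]
q=3: [17, 11, 17, 15, 10, 15]
q=4: [20, 19, 19, 20, 18, 16]
q=5: [26, 20, 27, 24, 20, 24]
q=6: [30, 28, 28, 29, 28, 26]
Optimal cycle mean attained by: cycle 2->3->5->6->2, total 8 + 1 + 6 + 4, length 4.
Answer: λ = 19/4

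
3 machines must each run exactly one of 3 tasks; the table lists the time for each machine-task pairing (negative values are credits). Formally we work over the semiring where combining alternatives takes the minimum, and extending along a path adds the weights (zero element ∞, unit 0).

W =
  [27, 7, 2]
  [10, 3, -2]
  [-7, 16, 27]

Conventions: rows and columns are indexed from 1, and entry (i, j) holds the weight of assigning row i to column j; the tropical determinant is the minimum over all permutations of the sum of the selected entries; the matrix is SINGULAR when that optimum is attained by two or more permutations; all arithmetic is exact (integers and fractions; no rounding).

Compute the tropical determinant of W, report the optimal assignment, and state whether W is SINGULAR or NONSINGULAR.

σ = (1, 2, 3): 27 + 3 + 27 = 57
σ = (1, 3, 2): 27 + (-2) + 16 = 41
σ = (2, 1, 3): 7 + 10 + 27 = 44
σ = (2, 3, 1): 7 + (-2) + (-7) = -2
σ = (3, 1, 2): 2 + 10 + 16 = 28
σ = (3, 2, 1): 2 + 3 + (-7) = -2
Optimal value attained by: σ = (2, 3, 1).
Answer: det⊕(W) = -2; verdict: SINGULAR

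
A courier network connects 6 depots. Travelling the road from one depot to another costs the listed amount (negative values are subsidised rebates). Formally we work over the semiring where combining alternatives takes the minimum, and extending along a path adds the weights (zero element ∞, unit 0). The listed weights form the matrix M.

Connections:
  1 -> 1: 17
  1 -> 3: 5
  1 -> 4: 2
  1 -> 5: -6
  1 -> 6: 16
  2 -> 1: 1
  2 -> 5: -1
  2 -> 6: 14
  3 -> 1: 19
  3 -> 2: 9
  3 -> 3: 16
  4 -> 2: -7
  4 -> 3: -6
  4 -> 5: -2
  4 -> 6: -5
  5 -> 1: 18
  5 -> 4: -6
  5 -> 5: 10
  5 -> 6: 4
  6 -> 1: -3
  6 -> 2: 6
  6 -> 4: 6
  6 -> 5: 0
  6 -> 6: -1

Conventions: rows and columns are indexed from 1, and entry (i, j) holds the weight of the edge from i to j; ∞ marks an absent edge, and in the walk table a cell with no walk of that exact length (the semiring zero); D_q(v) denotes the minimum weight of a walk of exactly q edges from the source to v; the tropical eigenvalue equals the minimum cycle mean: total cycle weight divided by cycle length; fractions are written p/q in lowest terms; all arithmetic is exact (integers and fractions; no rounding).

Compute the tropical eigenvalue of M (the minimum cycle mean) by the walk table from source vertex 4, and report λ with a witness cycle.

q=0: [∞, ∞, ∞, 0, ∞, ∞]
q=1: [∞, -7, -6, ∞, -2, -5]
q=2: [-8, 1, 10, -8, -8, -6]
q=3: [-9, -15, -14, -14, -14, -13]
q=4: [-16, -21, -20, -20, -16, -19]
q=5: [-22, -27, -26, -22, -22, -25]
q=6: [-28, -29, -28, -28, -28, -27]
Optimal cycle mean attained by: cycle 1->5->4->6->1, total (-6) + (-6) + (-5) + (-3), length 4.
Answer: λ = -5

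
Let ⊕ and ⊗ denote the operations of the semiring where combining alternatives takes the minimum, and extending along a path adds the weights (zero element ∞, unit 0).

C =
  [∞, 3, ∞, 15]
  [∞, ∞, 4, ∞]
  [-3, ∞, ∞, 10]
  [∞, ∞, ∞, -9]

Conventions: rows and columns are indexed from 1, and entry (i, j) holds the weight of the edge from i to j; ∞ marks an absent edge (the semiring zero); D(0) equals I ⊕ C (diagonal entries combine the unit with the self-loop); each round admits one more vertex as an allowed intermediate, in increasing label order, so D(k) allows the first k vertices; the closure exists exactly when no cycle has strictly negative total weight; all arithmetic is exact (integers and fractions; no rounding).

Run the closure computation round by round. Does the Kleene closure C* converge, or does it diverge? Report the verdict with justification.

Detection: at round 0, diagonal entry (4, 4) turns strictly negative.
Key observation: the cycle 4->4 has total weight (-9), which is strictly negative.
Answer: DIVERGES — negative cycle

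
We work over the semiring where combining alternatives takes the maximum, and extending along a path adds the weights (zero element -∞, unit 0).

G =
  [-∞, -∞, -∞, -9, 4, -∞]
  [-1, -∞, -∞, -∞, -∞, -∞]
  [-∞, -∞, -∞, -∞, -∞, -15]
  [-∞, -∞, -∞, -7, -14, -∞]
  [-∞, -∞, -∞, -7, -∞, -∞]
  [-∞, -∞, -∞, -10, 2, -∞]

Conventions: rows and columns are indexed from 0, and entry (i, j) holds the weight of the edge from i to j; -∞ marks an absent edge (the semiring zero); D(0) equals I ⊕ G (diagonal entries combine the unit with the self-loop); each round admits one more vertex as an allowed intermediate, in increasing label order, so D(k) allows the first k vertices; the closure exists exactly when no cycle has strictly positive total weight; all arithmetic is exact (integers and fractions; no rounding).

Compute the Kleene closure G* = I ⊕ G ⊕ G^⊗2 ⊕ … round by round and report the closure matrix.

D(0):
  [0, -∞, -∞, -9, 4, -∞]
  [-1, 0, -∞, -∞, -∞, -∞]
  [-∞, -∞, 0, -∞, -∞, -15]
  [-∞, -∞, -∞, 0, -14, -∞]
  [-∞, -∞, -∞, -7, 0, -∞]
  [-∞, -∞, -∞, -10, 2, 0]
D(1):
  [0, -∞, -∞, -9, 4, -∞]
  [-1, 0, -∞, -10, 3, -∞]
  [-∞, -∞, 0, -∞, -∞, -15]
  [-∞, -∞, -∞, 0, -14, -∞]
  [-∞, -∞, -∞, -7, 0, -∞]
  [-∞, -∞, -∞, -10, 2, 0]
D(2):
  [0, -∞, -∞, -9, 4, -∞]
  [-1, 0, -∞, -10, 3, -∞]
  [-∞, -∞, 0, -∞, -∞, -15]
  [-∞, -∞, -∞, 0, -14, -∞]
  [-∞, -∞, -∞, -7, 0, -∞]
  [-∞, -∞, -∞, -10, 2, 0]
D(3):
  [0, -∞, -∞, -9, 4, -∞]
  [-1, 0, -∞, -10, 3, -∞]
  [-∞, -∞, 0, -∞, -∞, -15]
  [-∞, -∞, -∞, 0, -14, -∞]
  [-∞, -∞, -∞, -7, 0, -∞]
  [-∞, -∞, -∞, -10, 2, 0]
D(4):
  [0, -∞, -∞, -9, 4, -∞]
  [-1, 0, -∞, -10, 3, -∞]
  [-∞, -∞, 0, -∞, -∞, -15]
  [-∞, -∞, -∞, 0, -14, -∞]
  [-∞, -∞, -∞, -7, 0, -∞]
  [-∞, -∞, -∞, -10, 2, 0]
D(5):
  [0, -∞, -∞, -3, 4, -∞]
  [-1, 0, -∞, -4, 3, -∞]
  [-∞, -∞, 0, -∞, -∞, -15]
  [-∞, -∞, -∞, 0, -14, -∞]
  [-∞, -∞, -∞, -7, 0, -∞]
  [-∞, -∞, -∞, -5, 2, 0]
D(6):
  [0, -∞, -∞, -3, 4, -∞]
  [-1, 0, -∞, -4, 3, -∞]
  [-∞, -∞, 0, -20, -13, -15]
  [-∞, -∞, -∞, 0, -14, -∞]
  [-∞, -∞, -∞, -7, 0, -∞]
  [-∞, -∞, -∞, -5, 2, 0]
Answer: G* = [[0, -∞, -∞, -3, 4, -∞], [-1, 0, -∞, -4, 3, -∞], [-∞, -∞, 0, -20, -13, -15], [-∞, -∞, -∞, 0, -14, -∞], [-∞, -∞, -∞, -7, 0, -∞], [-∞, -∞, -∞, -5, 2, 0]]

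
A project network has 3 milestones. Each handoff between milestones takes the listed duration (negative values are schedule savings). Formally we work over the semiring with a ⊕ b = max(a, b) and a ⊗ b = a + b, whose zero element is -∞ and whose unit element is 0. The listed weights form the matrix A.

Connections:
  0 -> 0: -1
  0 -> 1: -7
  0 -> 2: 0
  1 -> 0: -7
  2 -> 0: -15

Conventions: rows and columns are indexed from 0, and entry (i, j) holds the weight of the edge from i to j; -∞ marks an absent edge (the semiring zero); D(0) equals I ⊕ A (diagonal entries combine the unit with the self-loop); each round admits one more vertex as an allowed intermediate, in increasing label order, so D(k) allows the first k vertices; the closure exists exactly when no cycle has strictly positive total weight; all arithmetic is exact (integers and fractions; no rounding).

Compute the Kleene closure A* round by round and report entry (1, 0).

D(0):
  [0, -7, 0]
  [-7, 0, -∞]
  [-15, -∞, 0]
D(1):
  [0, -7, 0]
  [-7, 0, -7]
  [-15, -22, 0]
D(2):
  [0, -7, 0]
  [-7, 0, -7]
  [-15, -22, 0]
D(3):
  [0, -7, 0]
  [-7, 0, -7]
  [-15, -22, 0]
Answer: A*[1][0] = -7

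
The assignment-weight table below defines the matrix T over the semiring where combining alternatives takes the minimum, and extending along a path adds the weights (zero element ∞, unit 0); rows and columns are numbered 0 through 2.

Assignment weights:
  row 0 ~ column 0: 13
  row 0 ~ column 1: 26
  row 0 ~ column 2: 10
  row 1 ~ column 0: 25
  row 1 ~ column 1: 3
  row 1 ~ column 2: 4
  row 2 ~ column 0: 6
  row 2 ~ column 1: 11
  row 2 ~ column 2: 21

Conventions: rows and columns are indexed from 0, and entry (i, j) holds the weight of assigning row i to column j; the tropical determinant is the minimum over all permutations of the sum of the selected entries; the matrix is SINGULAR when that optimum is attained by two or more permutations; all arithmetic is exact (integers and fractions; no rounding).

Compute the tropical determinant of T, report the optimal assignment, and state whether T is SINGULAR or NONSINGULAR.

σ = (0, 1, 2): 13 + 3 + 21 = 37
σ = (0, 2, 1): 13 + 4 + 11 = 28
σ = (1, 0, 2): 26 + 25 + 21 = 72
σ = (1, 2, 0): 26 + 4 + 6 = 36
σ = (2, 0, 1): 10 + 25 + 11 = 46
σ = (2, 1, 0): 10 + 3 + 6 = 19
Optimal value attained by: σ = (2, 1, 0).
Answer: det⊕(T) = 19; verdict: NONSINGULAR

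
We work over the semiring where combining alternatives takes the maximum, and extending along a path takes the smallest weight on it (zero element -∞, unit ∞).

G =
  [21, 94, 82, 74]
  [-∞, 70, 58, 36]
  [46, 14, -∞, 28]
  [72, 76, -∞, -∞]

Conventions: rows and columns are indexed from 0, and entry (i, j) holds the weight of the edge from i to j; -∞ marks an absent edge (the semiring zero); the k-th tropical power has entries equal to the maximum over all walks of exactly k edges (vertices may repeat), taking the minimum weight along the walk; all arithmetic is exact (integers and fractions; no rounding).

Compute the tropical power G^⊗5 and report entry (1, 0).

G^⊗2:
  [72, 74, 58, 36]
  [46, 70, 58, 36]
  [28, 46, 46, 46]
  [21, 72, 72, 72]
G^⊗3:
  [46, 72, 72, 72]
  [46, 70, 58, 46]
  [46, 46, 46, 36]
  [72, 72, 58, 36]
G^⊗4:
  [72, 72, 58, 46]
  [46, 70, 58, 46]
  [46, 46, 46, 46]
  [46, 72, 72, 72]
G^⊗5:
  [46, 72, 72, 72]
  [46, 70, 58, 46]
  [46, 46, 46, 46]
  [72, 72, 58, 46]
Key observation: the optimum is the walk 1->1->1->1->2->0, with weight 70 min 70 min 70 min 58 min 46 = 46.
Optimal value attained by: walk 1->1->1->1->2->0.
Answer: (G^⊗5)[1][0] = 46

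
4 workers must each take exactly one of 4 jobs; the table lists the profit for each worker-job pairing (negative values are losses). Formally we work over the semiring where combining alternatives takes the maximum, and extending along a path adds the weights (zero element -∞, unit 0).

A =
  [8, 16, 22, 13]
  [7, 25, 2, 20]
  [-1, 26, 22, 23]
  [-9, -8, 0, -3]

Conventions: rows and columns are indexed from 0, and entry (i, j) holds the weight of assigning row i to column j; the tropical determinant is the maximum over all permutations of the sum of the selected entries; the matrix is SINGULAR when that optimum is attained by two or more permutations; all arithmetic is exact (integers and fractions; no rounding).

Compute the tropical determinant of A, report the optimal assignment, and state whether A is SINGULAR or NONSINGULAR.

σ = (0, 1, 2, 3): 8 + 25 + 22 + (-3) = 52
σ = (0, 1, 3, 2): 8 + 25 + 23 + 0 = 56
σ = (0, 2, 1, 3): 8 + 2 + 26 + (-3) = 33
σ = (0, 2, 3, 1): 8 + 2 + 23 + (-8) = 25
σ = (0, 3, 1, 2): 8 + 20 + 26 + 0 = 54
σ = (0, 3, 2, 1): 8 + 20 + 22 + (-8) = 42
σ = (1, 0, 2, 3): 16 + 7 + 22 + (-3) = 42
σ = (1, 0, 3, 2): 16 + 7 + 23 + 0 = 46
σ = (1, 2, 0, 3): 16 + 2 + (-1) + (-3) = 14
σ = (1, 2, 3, 0): 16 + 2 + 23 + (-9) = 32
σ = (1, 3, 0, 2): 16 + 20 + (-1) + 0 = 35
σ = (1, 3, 2, 0): 16 + 20 + 22 + (-9) = 49
σ = (2, 0, 1, 3): 22 + 7 + 26 + (-3) = 52
σ = (2, 0, 3, 1): 22 + 7 + 23 + (-8) = 44
σ = (2, 1, 0, 3): 22 + 25 + (-1) + (-3) = 43
σ = (2, 1, 3, 0): 22 + 25 + 23 + (-9) = 61
σ = (2, 3, 0, 1): 22 + 20 + (-1) + (-8) = 33
σ = (2, 3, 1, 0): 22 + 20 + 26 + (-9) = 59
σ = (3, 0, 1, 2): 13 + 7 + 26 + 0 = 46
σ = (3, 0, 2, 1): 13 + 7 + 22 + (-8) = 34
σ = (3, 1, 0, 2): 13 + 25 + (-1) + 0 = 37
σ = (3, 1, 2, 0): 13 + 25 + 22 + (-9) = 51
σ = (3, 2, 0, 1): 13 + 2 + (-1) + (-8) = 6
σ = (3, 2, 1, 0): 13 + 2 + 26 + (-9) = 32
Optimal value attained by: σ = (2, 1, 3, 0).
Answer: det⊕(A) = 61; verdict: NONSINGULAR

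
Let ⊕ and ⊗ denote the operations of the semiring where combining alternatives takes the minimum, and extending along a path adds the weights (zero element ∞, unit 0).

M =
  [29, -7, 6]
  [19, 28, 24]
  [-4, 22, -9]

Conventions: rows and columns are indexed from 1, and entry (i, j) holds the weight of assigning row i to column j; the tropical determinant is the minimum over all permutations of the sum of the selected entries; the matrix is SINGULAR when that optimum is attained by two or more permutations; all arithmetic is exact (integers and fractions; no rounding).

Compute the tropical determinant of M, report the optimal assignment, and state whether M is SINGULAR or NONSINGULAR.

σ = (1, 2, 3): 29 + 28 + (-9) = 48
σ = (1, 3, 2): 29 + 24 + 22 = 75
σ = (2, 1, 3): (-7) + 19 + (-9) = 3
σ = (2, 3, 1): (-7) + 24 + (-4) = 13
σ = (3, 1, 2): 6 + 19 + 22 = 47
σ = (3, 2, 1): 6 + 28 + (-4) = 30
Optimal value attained by: σ = (2, 1, 3).
Answer: det⊕(M) = 3; verdict: NONSINGULAR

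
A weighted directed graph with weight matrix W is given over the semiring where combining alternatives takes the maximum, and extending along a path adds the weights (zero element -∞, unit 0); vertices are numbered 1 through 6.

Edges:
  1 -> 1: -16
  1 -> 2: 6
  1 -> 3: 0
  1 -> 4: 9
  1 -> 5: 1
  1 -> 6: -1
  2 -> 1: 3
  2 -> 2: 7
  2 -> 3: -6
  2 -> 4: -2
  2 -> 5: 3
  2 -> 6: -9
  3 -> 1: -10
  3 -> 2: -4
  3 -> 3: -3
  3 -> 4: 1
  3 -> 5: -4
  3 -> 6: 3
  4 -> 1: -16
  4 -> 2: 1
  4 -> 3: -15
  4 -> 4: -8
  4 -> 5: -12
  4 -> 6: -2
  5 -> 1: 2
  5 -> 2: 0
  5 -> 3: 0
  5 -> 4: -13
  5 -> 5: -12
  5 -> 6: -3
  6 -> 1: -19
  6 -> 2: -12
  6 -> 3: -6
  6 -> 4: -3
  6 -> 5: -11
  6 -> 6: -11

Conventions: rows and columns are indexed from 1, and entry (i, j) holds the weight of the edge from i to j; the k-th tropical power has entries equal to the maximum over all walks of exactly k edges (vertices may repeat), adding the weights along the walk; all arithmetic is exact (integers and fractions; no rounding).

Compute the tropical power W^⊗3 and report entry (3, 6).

W^⊗2:
  [9, 13, 1, 4, 9, 7]
  [10, 14, 3, 12, 10, 2]
  [-1, 3, -3, 0, -1, 0]
  [4, 8, -5, -1, 4, -8]
  [3, 8, 2, 11, 3, 3]
  [-9, -2, -9, -5, -9, -3]
W^⊗3:
  [16, 20, 9, 18, 16, 8]
  [17, 21, 10, 19, 17, 10]
  [6, 10, -1, 8, 6, 0]
  [11, 15, 4, 13, 11, 3]
  [11, 15, 3, 12, 11, 9]
  [1, 5, -8, 0, 1, -6]
Key observation: the optimum is the walk 3->6->3->6, with weight 3 + (-6) + 3 = 0.
Optimal value attained by: walk 3->6->3->6.
Answer: (W^⊗3)[3][6] = 0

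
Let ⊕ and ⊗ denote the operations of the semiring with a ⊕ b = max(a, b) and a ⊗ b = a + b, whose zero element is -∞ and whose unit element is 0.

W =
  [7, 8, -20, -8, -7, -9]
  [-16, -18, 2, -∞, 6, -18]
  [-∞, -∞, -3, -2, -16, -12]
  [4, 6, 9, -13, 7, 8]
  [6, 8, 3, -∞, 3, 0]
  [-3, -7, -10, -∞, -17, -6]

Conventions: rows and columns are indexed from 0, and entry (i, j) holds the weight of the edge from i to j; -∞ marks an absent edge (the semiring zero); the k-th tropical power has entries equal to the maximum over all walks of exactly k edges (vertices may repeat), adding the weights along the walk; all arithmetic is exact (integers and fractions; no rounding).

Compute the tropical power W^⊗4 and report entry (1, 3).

W^⊗2:
  [14, 15, 10, -1, 14, 0]
  [12, 14, 9, 0, 9, 6]
  [2, 4, 7, -5, 5, 6]
  [13, 15, 10, 7, 12, 7]
  [13, 14, 10, 1, 14, 3]
  [4, 5, -5, -11, -1, -12]
W^⊗3:
  [21, 22, 17, 8, 21, 14]
  [19, 20, 16, 7, 20, 9]
  [11, 13, 8, 5, 10, 5]
  [20, 21, 17, 8, 21, 15]
  [20, 22, 17, 8, 20, 14]
  [11, 12, 7, -4, 11, -1]
W^⊗4:
  [28, 29, 24, 15, 28, 21]
  [26, 28, 23, 14, 26, 20]
  [18, 19, 15, 6, 19, 13]
  [27, 29, 24, 15, 27, 21]
  [27, 28, 24, 15, 28, 20]
  [18, 19, 14, 5, 18, 11]
Key observation: the optimum is the walk 1->4->1->2->3, with weight 6 + 8 + 2 + (-2) = 14.
Optimal value attained by: walk 1->4->1->2->3.
Answer: (W^⊗4)[1][3] = 14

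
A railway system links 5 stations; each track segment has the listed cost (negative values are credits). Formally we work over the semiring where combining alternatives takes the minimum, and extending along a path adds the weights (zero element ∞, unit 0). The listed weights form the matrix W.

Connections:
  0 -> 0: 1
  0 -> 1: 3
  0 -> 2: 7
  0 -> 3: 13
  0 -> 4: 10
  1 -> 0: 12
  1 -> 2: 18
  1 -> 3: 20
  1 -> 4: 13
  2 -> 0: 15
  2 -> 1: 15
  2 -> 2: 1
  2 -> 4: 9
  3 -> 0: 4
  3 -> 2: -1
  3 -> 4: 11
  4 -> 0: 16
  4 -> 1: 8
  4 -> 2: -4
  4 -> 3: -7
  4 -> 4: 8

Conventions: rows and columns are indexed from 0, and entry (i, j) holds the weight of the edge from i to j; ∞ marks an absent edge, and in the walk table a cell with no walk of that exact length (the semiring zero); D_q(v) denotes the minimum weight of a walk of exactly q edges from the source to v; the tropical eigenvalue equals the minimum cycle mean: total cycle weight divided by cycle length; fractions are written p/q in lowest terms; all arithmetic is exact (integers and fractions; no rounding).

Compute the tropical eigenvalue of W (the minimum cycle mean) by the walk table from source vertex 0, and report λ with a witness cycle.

q=0: [0, ∞, ∞, ∞, ∞]
q=1: [1, 3, 7, 13, 10]
q=2: [2, 4, 6, 3, 11]
q=3: [3, 5, 2, 4, 12]
q=4: [4, 6, 3, 5, 11]
q=5: [5, 7, 4, 4, 12]
Optimal cycle mean attained by: cycle 2->4->3->2, total 9 + (-7) + (-1), length 3.
Answer: λ = 1/3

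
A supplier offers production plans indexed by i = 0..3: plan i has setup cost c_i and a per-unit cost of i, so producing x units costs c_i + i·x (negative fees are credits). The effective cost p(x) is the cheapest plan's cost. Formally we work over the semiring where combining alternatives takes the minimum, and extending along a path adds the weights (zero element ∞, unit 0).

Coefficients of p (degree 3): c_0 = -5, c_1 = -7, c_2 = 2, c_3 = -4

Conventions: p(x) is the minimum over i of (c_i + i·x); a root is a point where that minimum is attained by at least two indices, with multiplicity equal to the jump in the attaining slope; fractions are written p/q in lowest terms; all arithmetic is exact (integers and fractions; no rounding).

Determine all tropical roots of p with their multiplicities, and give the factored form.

hull edge (i=0, c=-5) to (i=1, c=-7): slope -2, span 1
hull edge (i=1, c=-7) to (i=3, c=-4): slope 3/2, span 2
Factored form: p(x) = -4 ⊗ (x ⊕ (-3/2)) ⊗ (x ⊕ (-3/2)) ⊗ (x ⊕ 2)
Answer: roots = -3/2 (mult 2), 2 (mult 1)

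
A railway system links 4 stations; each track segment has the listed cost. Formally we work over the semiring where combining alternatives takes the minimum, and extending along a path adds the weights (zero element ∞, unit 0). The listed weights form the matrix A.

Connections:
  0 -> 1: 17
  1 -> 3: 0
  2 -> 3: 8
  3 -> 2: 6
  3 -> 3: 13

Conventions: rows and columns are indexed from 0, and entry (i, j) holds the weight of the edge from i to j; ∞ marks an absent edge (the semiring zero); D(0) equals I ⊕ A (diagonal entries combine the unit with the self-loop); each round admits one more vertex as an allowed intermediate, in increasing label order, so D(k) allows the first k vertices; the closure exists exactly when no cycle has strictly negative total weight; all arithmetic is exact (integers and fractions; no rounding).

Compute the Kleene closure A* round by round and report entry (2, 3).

D(0):
  [0, 17, ∞, ∞]
  [∞, 0, ∞, 0]
  [∞, ∞, 0, 8]
  [∞, ∞, 6, 0]
D(1):
  [0, 17, ∞, ∞]
  [∞, 0, ∞, 0]
  [∞, ∞, 0, 8]
  [∞, ∞, 6, 0]
D(2):
  [0, 17, ∞, 17]
  [∞, 0, ∞, 0]
  [∞, ∞, 0, 8]
  [∞, ∞, 6, 0]
D(3):
  [0, 17, ∞, 17]
  [∞, 0, ∞, 0]
  [∞, ∞, 0, 8]
  [∞, ∞, 6, 0]
D(4):
  [0, 17, 23, 17]
  [∞, 0, 6, 0]
  [∞, ∞, 0, 8]
  [∞, ∞, 6, 0]
Answer: A*[2][3] = 8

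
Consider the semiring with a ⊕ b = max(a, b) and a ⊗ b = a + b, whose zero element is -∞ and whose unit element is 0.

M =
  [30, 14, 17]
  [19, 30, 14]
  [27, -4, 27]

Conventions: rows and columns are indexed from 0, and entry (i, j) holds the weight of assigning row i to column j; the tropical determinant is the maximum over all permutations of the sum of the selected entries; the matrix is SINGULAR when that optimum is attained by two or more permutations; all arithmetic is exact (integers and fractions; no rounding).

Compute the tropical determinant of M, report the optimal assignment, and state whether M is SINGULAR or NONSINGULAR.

σ = (0, 1, 2): 30 + 30 + 27 = 87
σ = (0, 2, 1): 30 + 14 + (-4) = 40
σ = (1, 0, 2): 14 + 19 + 27 = 60
σ = (1, 2, 0): 14 + 14 + 27 = 55
σ = (2, 0, 1): 17 + 19 + (-4) = 32
σ = (2, 1, 0): 17 + 30 + 27 = 74
Optimal value attained by: σ = (0, 1, 2).
Answer: det⊕(M) = 87; verdict: NONSINGULAR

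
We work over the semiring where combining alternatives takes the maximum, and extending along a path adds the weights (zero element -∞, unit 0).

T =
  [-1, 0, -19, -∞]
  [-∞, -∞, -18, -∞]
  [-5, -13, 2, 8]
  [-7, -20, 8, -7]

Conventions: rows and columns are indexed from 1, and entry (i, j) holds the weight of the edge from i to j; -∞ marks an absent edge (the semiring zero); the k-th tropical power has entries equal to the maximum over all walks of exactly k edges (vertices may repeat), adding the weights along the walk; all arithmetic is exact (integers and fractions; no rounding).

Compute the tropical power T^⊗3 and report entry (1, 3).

T^⊗2:
  [-2, -1, -17, -11]
  [-23, -31, -16, -10]
  [1, -5, 16, 10]
  [3, -5, 10, 16]
T^⊗3:
  [-3, -2, -3, -9]
  [-17, -23, -2, -8]
  [11, 3, 18, 24]
  [9, 3, 24, 18]
Key observation: the optimum is the walk 1->3->4->3, with weight (-19) + 8 + 8 = -3.
Optimal value attained by: walk 1->3->4->3.
Answer: (T^⊗3)[1][3] = -3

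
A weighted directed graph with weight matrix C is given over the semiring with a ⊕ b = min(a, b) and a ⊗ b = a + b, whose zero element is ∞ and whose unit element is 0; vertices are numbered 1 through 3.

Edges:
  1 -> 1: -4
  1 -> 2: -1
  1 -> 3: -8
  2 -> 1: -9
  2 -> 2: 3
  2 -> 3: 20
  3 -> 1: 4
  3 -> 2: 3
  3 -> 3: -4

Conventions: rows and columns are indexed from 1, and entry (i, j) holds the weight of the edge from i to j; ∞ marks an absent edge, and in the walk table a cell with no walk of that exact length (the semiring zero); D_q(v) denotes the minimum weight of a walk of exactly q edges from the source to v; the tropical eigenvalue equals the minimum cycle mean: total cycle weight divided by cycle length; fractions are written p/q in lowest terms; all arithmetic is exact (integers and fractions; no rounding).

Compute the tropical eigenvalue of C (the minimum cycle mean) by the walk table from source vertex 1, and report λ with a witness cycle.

q=0: [0, ∞, ∞]
q=1: [-4, -1, -8]
q=2: [-10, -5, -12]
q=3: [-14, -11, -18]
Optimal cycle mean attained by: cycle 1->2->1, total (-1) + (-9), length 2.
Answer: λ = -5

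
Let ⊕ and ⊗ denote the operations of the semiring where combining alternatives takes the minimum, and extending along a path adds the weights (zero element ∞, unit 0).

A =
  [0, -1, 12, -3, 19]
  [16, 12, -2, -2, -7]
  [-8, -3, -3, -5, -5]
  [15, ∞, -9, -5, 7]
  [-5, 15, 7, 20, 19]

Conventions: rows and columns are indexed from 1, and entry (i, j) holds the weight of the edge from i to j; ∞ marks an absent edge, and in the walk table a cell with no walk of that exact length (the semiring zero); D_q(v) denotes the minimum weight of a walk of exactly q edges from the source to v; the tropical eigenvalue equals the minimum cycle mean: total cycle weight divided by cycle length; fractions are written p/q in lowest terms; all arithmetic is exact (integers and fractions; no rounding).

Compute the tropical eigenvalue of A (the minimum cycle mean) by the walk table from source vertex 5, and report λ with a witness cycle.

q=0: [∞, ∞, ∞, ∞, 0]
q=1: [-5, 15, 7, 20, 19]
q=2: [-5, -6, 4, -8, 2]
q=3: [-5, -6, -17, -13, -13]
q=4: [-25, -20, -22, -22, -22]
q=5: [-30, -26, -31, -28, -27]
Optimal cycle mean attained by: cycle 3->4->3, total (-5) + (-9), length 2.
Answer: λ = -7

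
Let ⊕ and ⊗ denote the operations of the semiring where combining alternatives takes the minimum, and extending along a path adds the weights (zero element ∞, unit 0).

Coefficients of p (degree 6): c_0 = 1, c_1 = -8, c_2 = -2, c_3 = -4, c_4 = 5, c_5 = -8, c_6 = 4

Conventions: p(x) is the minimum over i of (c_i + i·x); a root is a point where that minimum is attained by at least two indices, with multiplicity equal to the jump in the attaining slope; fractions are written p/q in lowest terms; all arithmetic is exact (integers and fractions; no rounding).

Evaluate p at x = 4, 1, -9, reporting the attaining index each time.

p(4) = min(1+0·4=1, -8+1·4=-4, -2+2·4=6, -4+3·4=8, 5+4·4=21, -8+5·4=12, 4+6·4=28) = -4 (attained by i=1)
p(1) = min(1+0·1=1, -8+1·1=-7, -2+2·1=0, -4+3·1=-1, 5+4·1=9, -8+5·1=-3, 4+6·1=10) = -7 (attained by i=1)
p(-9) = min(1+0·(-9)=1, -8+1·(-9)=-17, -2+2·(-9)=-20, -4+3·(-9)=-31, 5+4·(-9)=-31, -8+5·(-9)=-53, 4+6·(-9)=-50) = -53 (attained by i=5)
Answer: p(4) = -4; p(1) = -7; p(-9) = -53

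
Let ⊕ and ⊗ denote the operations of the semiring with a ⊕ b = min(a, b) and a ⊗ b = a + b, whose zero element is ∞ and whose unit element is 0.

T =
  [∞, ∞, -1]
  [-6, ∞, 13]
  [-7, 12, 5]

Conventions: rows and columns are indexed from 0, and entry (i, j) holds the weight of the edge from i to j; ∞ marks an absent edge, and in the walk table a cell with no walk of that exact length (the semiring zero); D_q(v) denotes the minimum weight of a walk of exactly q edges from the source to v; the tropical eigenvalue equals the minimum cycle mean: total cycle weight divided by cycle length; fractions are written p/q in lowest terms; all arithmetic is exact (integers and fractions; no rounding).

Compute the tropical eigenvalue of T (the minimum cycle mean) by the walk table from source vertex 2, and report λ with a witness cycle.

q=0: [∞, ∞, 0]
q=1: [-7, 12, 5]
q=2: [-2, 17, -8]
q=3: [-15, 4, -3]
Optimal cycle mean attained by: cycle 0->2->0, total (-1) + (-7), length 2.
Answer: λ = -4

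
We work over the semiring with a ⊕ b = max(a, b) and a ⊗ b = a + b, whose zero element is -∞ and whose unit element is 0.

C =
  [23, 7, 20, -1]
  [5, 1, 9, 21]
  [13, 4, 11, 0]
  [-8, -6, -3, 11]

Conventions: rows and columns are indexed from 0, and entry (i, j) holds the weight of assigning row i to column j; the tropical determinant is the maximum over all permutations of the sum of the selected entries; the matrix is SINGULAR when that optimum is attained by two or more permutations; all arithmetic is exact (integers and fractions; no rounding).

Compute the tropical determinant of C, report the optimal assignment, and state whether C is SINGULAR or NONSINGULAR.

σ = (0, 1, 2, 3): 23 + 1 + 11 + 11 = 46
σ = (0, 1, 3, 2): 23 + 1 + 0 + (-3) = 21
σ = (0, 2, 1, 3): 23 + 9 + 4 + 11 = 47
σ = (0, 2, 3, 1): 23 + 9 + 0 + (-6) = 26
σ = (0, 3, 1, 2): 23 + 21 + 4 + (-3) = 45
σ = (0, 3, 2, 1): 23 + 21 + 11 + (-6) = 49
σ = (1, 0, 2, 3): 7 + 5 + 11 + 11 = 34
σ = (1, 0, 3, 2): 7 + 5 + 0 + (-3) = 9
σ = (1, 2, 0, 3): 7 + 9 + 13 + 11 = 40
σ = (1, 2, 3, 0): 7 + 9 + 0 + (-8) = 8
σ = (1, 3, 0, 2): 7 + 21 + 13 + (-3) = 38
σ = (1, 3, 2, 0): 7 + 21 + 11 + (-8) = 31
σ = (2, 0, 1, 3): 20 + 5 + 4 + 11 = 40
σ = (2, 0, 3, 1): 20 + 5 + 0 + (-6) = 19
σ = (2, 1, 0, 3): 20 + 1 + 13 + 11 = 45
σ = (2, 1, 3, 0): 20 + 1 + 0 + (-8) = 13
σ = (2, 3, 0, 1): 20 + 21 + 13 + (-6) = 48
σ = (2, 3, 1, 0): 20 + 21 + 4 + (-8) = 37
σ = (3, 0, 1, 2): (-1) + 5 + 4 + (-3) = 5
σ = (3, 0, 2, 1): (-1) + 5 + 11 + (-6) = 9
σ = (3, 1, 0, 2): (-1) + 1 + 13 + (-3) = 10
σ = (3, 1, 2, 0): (-1) + 1 + 11 + (-8) = 3
σ = (3, 2, 0, 1): (-1) + 9 + 13 + (-6) = 15
σ = (3, 2, 1, 0): (-1) + 9 + 4 + (-8) = 4
Optimal value attained by: σ = (0, 3, 2, 1).
Answer: det⊕(C) = 49; verdict: NONSINGULAR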